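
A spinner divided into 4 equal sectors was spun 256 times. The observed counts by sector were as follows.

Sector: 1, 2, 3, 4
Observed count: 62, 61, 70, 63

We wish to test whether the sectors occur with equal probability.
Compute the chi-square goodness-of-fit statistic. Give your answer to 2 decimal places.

0.78

Expected count for each of the 4 categories: 256/4 = 64.
cat         O        E   (O−E)²/E
1          62       64      0.063
2          61       64      0.141
3          70       64      0.563
4          63       64      0.016
Sum = 0.78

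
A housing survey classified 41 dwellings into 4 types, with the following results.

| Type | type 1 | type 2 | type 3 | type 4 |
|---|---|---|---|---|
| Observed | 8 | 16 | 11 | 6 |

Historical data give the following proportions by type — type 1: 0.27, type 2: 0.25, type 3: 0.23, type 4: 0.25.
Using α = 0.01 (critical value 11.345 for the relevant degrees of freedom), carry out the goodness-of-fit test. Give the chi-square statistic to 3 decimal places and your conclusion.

6.101; do not reject

Expected counts E_i = n·p_i: 41×0.27 = 11.07, 41×0.25 = 10.25, 41×0.23 = 9.43, 41×0.25 = 10.25.
type 1: (8 − 11.07)²/11.07 = 9.4249/11.07 = 0.8514
type 2: (16 − 10.25)²/10.25 = 33.0625/10.25 = 3.2256
type 3: (11 − 9.43)²/9.43 = 2.4649/9.43 = 0.2614
type 4: (6 − 10.25)²/10.25 = 18.0625/10.25 = 1.7622
Sum = 6.101
df = 3. Since 6.101 < 11.345, we do not reject H₀.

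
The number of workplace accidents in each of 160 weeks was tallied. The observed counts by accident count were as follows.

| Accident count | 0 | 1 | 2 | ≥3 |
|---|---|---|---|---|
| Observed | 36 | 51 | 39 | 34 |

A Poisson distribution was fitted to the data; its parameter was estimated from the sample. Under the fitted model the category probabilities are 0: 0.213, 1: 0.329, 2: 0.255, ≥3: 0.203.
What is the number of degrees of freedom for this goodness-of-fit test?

There are k = 4 categories and 1 parameter estimated from the data, so df = 4 − 1 − 1 = 2.

2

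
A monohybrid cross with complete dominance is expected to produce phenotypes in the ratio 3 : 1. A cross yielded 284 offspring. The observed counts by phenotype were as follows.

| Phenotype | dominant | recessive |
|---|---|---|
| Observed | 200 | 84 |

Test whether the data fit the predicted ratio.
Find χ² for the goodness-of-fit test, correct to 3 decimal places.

3.174

Ratio total = 4. Expected counts: 284×3/4 = 213, 284×1/4 = 71.
dominant: (200 − 213)²/213 = 169/213 = 0.7934
recessive: (84 − 71)²/71 = 169/71 = 2.3803
Sum = 3.174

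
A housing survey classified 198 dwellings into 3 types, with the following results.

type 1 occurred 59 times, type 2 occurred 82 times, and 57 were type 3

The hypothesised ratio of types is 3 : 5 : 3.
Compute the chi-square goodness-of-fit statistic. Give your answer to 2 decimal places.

1.34

Ratio total = 11. Expected counts: 198×3/11 = 54, 198×5/11 = 90, 198×3/11 = 54.
χ² = (59−54)²/54 + (82−90)²/90 + (57−54)²/54
   = 0.463 + 0.711 + 0.167
Sum = 1.34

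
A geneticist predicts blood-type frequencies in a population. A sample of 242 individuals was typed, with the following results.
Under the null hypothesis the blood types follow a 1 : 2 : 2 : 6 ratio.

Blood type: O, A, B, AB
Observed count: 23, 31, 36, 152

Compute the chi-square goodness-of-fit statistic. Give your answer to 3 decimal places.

Ratio total = 11. Expected counts: 242×1/11 = 22, 242×2/11 = 44, 242×2/11 = 44, 242×6/11 = 132.
cat         O        E   (O−E)²/E
O          23       22     0.0455
A          31       44     3.8409
B          36       44     1.4545
AB        152      132     3.0303
Sum = 8.371

8.371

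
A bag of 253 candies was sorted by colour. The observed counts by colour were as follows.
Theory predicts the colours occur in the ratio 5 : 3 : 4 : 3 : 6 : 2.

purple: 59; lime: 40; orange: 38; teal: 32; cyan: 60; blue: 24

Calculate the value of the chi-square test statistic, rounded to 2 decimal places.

Ratio total = 23. Expected counts: 253×5/23 = 55, 253×3/23 = 33, 253×4/23 = 44, 253×3/23 = 33, 253×6/23 = 66, 253×2/23 = 22.
purple: (59 − 55)²/55 = 16/55 = 0.291
lime: (40 − 33)²/33 = 49/33 = 1.485
orange: (38 − 44)²/44 = 36/44 = 0.818
teal: (32 − 33)²/33 = 1/33 = 0.030
cyan: (60 − 66)²/66 = 36/66 = 0.545
blue: (24 − 22)²/22 = 4/22 = 0.182
Sum = 3.35

3.35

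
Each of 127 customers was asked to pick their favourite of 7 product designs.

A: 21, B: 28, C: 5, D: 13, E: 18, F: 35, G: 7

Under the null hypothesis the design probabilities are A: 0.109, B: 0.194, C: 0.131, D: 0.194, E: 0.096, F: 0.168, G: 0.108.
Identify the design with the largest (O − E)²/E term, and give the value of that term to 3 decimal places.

F, 8.751

Expected counts E_i = n·p_i: 127×0.109 = 13.843, 127×0.194 = 24.638, 127×0.131 = 16.637, 127×0.194 = 24.638, 127×0.096 = 12.192, 127×0.168 = 21.336, 127×0.108 = 13.716.
A: (21 − 13.843)²/13.843 = 51.222649/13.843 = 3.7003
B: (28 − 24.638)²/24.638 = 11.303044/24.638 = 0.4588
C: (5 − 16.637)²/16.637 = 135.419769/16.637 = 8.1397
D: (13 − 24.638)²/24.638 = 135.443044/24.638 = 5.4973
E: (18 − 12.192)²/12.192 = 33.732864/12.192 = 2.7668
F: (35 − 21.336)²/21.336 = 186.704896/21.336 = 8.7507
G: (7 − 13.716)²/13.716 = 45.104656/13.716 = 3.2885
The largest term is for F: 8.751.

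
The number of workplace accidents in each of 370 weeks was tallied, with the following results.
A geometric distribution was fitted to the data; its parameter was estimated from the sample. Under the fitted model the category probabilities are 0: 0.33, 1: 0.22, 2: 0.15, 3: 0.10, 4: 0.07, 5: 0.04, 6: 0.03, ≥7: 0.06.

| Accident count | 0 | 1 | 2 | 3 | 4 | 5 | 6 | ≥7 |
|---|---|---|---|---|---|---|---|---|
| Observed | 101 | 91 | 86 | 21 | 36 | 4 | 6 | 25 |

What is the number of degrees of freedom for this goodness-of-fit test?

There are k = 8 categories and 1 parameter estimated from the data, so df = 8 − 1 − 1 = 6.

6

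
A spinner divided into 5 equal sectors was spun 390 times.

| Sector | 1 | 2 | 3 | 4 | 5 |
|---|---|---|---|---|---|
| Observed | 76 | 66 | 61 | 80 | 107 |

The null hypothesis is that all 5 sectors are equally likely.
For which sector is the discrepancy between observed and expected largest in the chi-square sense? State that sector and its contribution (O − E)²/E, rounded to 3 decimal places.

5, 10.782

Expected count for each of the 5 categories: 390/5 = 78.
cat         O        E   (O−E)²/E
1          76       78     0.0513
2          66       78     1.8462
3          61       78     3.7051
4          80       78     0.0513
5         107       78    10.7821
The largest term is for 5: 10.782.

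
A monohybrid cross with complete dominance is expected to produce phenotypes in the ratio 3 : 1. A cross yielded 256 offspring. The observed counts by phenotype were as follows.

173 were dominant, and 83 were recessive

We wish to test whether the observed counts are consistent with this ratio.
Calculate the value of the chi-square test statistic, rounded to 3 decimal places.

Ratio total = 4. Expected counts: 256×3/4 = 192, 256×1/4 = 64.
dominant: (173 − 192)²/192 = 361/192 = 1.8802
recessive: (83 − 64)²/64 = 361/64 = 5.6406
Sum = 7.521

7.521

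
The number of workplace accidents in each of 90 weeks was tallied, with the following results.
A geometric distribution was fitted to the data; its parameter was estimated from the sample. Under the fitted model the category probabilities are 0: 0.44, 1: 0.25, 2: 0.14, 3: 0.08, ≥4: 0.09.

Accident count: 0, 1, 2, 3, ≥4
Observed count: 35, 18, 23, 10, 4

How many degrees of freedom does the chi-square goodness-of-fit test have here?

3

There are k = 5 categories and 1 parameter estimated from the data, so df = 5 − 1 − 1 = 3.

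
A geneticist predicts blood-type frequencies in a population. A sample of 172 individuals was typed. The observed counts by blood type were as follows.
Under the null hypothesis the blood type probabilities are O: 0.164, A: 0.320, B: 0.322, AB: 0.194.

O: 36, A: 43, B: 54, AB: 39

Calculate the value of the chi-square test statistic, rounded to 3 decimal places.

5.771

Expected counts E_i = n·p_i: 172×0.164 = 28.208, 172×0.320 = 55.04, 172×0.322 = 55.384, 172×0.194 = 33.368.
χ² = (36−28.208)²/28.208 + (43−55.04)²/55.04 + (54−55.384)²/55.384 + (39−33.368)²/33.368
   = 2.1524 + 2.6338 + 0.0346 + 0.9506
Sum = 5.771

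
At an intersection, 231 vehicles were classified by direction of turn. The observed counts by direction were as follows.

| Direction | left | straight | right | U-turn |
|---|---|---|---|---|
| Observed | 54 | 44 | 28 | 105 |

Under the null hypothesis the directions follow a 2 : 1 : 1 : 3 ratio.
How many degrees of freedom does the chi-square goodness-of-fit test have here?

There are k = 4 categories and no parameters were estimated from the data, so df = 4 − 1 = 3.

3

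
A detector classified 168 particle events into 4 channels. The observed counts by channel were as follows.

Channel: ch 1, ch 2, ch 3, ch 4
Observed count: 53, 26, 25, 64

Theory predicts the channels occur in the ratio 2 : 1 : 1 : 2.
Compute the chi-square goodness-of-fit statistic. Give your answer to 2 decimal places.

Ratio total = 6. Expected counts: 168×2/6 = 56, 168×1/6 = 28, 168×1/6 = 28, 168×2/6 = 56.
ch 1: (53 − 56)²/56 = 9/56 = 0.161
ch 2: (26 − 28)²/28 = 4/28 = 0.143
ch 3: (25 − 28)²/28 = 9/28 = 0.321
ch 4: (64 − 56)²/56 = 64/56 = 1.143
Sum = 1.77

1.77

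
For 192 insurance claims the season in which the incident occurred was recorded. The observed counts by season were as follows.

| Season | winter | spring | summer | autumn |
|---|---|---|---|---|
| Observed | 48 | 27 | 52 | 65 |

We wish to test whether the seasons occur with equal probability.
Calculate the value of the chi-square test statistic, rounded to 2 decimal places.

15.54

Expected count for each of the 4 categories: 192/4 = 48.
winter: (48 − 48)²/48 = 0/48 = 0.000
spring: (27 − 48)²/48 = 441/48 = 9.188
summer: (52 − 48)²/48 = 16/48 = 0.333
autumn: (65 − 48)²/48 = 289/48 = 6.021
Sum = 15.54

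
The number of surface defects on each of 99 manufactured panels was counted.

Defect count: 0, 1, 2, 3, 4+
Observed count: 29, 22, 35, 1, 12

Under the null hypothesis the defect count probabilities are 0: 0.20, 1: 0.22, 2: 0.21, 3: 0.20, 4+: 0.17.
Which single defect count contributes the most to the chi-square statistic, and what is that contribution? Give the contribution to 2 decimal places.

Expected counts E_i = n·p_i: 99×0.20 = 19.8, 99×0.22 = 21.78, 99×0.21 = 20.79, 99×0.20 = 19.8, 99×0.17 = 16.83.
χ² = (29−19.8)²/19.8 + (22−21.78)²/21.78 + (35−20.79)²/20.79 + (1−19.8)²/19.8 + (12−16.83)²/16.83
   = 4.275 + 0.002 + 9.713 + 17.851 + 1.386
The largest term is for 3: 17.85.

3, 17.85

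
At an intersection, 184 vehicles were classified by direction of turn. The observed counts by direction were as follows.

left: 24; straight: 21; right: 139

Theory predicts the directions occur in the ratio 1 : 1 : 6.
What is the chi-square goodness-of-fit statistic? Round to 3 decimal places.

Ratio total = 8. Expected counts: 184×1/8 = 23, 184×1/8 = 23, 184×6/8 = 138.
cat           O        E   (O−E)²/E
left         24       23     0.0435
straight     21       23     0.1739
right       139      138     0.0072
Sum = 0.225

0.225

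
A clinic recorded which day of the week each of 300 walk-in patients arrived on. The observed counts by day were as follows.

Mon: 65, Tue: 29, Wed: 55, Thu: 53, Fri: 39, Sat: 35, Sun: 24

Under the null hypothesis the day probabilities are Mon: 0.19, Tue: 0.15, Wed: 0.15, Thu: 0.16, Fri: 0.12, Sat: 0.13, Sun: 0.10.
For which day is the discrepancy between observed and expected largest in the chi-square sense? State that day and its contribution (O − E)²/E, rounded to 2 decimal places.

Expected counts E_i = n·p_i: 300×0.19 = 57, 300×0.15 = 45, 300×0.15 = 45, 300×0.16 = 48, 300×0.12 = 36, 300×0.13 = 39, 300×0.10 = 30.
cat         O        E   (O−E)²/E
Mon        65       57      1.123
Tue        29       45      5.689
Wed        55       45      2.222
Thu        53       48      0.521
Fri        39       36      0.250
Sat        35       39      0.410
Sun        24       30      1.200
The largest term is for Tue: 5.69.

Tue, 5.69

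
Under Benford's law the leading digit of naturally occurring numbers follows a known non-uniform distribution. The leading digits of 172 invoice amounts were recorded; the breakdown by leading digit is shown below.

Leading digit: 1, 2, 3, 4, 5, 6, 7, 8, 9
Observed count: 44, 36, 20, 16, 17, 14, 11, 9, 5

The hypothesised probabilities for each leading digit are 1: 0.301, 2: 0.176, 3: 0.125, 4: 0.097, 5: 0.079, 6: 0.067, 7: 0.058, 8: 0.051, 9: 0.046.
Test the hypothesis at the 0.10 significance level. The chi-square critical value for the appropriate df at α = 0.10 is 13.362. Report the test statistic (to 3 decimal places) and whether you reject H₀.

4.955; do not reject

Expected counts E_i = n·p_i: 172×0.301 = 51.772, 172×0.176 = 30.272, 172×0.125 = 21.5, 172×0.097 = 16.684, 172×0.079 = 13.588, 172×0.067 = 11.524, 172×0.058 = 9.976, 172×0.051 = 8.772, 172×0.046 = 7.912.
χ² = (44−51.772)²/51.772 + (36−30.272)²/30.272 + (20−21.5)²/21.5 + (16−16.684)²/16.684 + (17−13.588)²/13.588 + (14−11.524)²/11.524 + (11−9.976)²/9.976 + (9−8.772)²/8.772 + (5−7.912)²/7.912
   = 1.1667 + 1.0838 + 0.1047 + 0.0280 + 0.8568 + 0.5320 + 0.1051 + 0.0059 + 1.0718
Sum = 4.955
df = 8. Since 4.955 < 13.362, we do not reject H₀.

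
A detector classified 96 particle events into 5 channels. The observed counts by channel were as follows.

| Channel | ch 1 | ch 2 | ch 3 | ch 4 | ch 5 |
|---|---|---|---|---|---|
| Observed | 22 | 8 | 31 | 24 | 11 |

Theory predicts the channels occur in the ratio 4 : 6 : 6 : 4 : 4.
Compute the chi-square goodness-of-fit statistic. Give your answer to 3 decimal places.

Ratio total = 24. Expected counts: 96×4/24 = 16, 96×6/24 = 24, 96×6/24 = 24, 96×4/24 = 16, 96×4/24 = 16.
ch 1: (22 − 16)²/16 = 36/16 = 2.2500
ch 2: (8 − 24)²/24 = 256/24 = 10.6667
ch 3: (31 − 24)²/24 = 49/24 = 2.0417
ch 4: (24 − 16)²/16 = 64/16 = 4.0000
ch 5: (11 − 16)²/16 = 25/16 = 1.5625
Sum = 20.521

20.521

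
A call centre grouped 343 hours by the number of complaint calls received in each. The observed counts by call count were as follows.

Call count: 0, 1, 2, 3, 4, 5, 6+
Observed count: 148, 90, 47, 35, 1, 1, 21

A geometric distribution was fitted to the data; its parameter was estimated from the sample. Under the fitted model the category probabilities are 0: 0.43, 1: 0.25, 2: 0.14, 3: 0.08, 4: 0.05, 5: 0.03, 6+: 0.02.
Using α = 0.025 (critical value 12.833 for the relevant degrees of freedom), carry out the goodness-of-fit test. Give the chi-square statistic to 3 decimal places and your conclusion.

55.058; reject

Expected counts E_i = n·p_i: 343×0.43 = 147.49, 343×0.25 = 85.75, 343×0.14 = 48.02, 343×0.08 = 27.44, 343×0.05 = 17.15, 343×0.03 = 10.29, 343×0.02 = 6.86.
0: (148 − 147.49)²/147.49 = 0.2601/147.49 = 0.0018
1: (90 − 85.75)²/85.75 = 18.0625/85.75 = 0.2106
2: (47 − 48.02)²/48.02 = 1.0404/48.02 = 0.0217
3: (35 − 27.44)²/27.44 = 57.1536/27.44 = 2.0829
4: (1 − 17.15)²/17.15 = 260.8225/17.15 = 15.2083
5: (1 − 10.29)²/10.29 = 86.3041/10.29 = 8.3872
6+: (21 − 6.86)²/6.86 = 199.9396/6.86 = 29.1457
Sum = 55.058
df = 5. Since 55.058 > 12.833, we reject H₀.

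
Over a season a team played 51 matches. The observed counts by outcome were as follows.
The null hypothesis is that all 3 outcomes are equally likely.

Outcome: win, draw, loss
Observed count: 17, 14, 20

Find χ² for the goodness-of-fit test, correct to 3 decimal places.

Expected count for each of the 3 categories: 51/3 = 17.
χ² = (17−17)²/17 + (14−17)²/17 + (20−17)²/17
   = 0.0000 + 0.5294 + 0.5294
Sum = 1.059

1.059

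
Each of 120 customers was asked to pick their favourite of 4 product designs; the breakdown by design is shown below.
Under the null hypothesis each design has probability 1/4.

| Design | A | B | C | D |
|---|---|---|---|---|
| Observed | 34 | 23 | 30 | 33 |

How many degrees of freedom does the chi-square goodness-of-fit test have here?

3

There are k = 4 categories and no parameters were estimated from the data, so df = 4 − 1 = 3.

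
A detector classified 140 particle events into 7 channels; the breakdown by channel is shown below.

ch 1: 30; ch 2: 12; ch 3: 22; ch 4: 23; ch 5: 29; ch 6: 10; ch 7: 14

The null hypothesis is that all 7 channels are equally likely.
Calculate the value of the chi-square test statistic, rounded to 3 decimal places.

Under H₀ each category has probability 1/7, so each expected count is 140/7 = 20.
ch 1: (30 − 20)²/20 = 100/20 = 5.0000
ch 2: (12 − 20)²/20 = 64/20 = 3.2000
ch 3: (22 − 20)²/20 = 4/20 = 0.2000
ch 4: (23 − 20)²/20 = 9/20 = 0.4500
ch 5: (29 − 20)²/20 = 81/20 = 4.0500
ch 6: (10 − 20)²/20 = 100/20 = 5.0000
ch 7: (14 − 20)²/20 = 36/20 = 1.8000
Sum = 19.700

19.700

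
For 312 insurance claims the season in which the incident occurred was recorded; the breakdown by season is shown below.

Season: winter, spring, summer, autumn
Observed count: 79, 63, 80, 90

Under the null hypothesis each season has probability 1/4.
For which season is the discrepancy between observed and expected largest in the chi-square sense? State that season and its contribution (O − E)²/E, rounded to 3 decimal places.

spring, 2.885

Expected count for each of the 4 categories: 312/4 = 78.
χ² = (79−78)²/78 + (63−78)²/78 + (80−78)²/78 + (90−78)²/78
   = 0.0128 + 2.8846 + 0.0513 + 1.8462
The largest term is for spring: 2.885.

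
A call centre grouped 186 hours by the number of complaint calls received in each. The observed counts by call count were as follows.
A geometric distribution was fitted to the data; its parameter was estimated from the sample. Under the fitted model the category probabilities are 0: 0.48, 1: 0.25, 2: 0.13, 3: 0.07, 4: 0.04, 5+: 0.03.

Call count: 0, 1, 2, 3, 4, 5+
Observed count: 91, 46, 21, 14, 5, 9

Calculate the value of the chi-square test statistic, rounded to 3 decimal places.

Expected counts E_i = n·p_i: 186×0.48 = 89.28, 186×0.25 = 46.5, 186×0.13 = 24.18, 186×0.07 = 13.02, 186×0.04 = 7.44, 186×0.03 = 5.58.
χ² = (91−89.28)²/89.28 + (46−46.5)²/46.5 + (21−24.18)²/24.18 + (14−13.02)²/13.02 + (5−7.44)²/7.44 + (9−5.58)²/5.58
   = 0.0331 + 0.0054 + 0.4182 + 0.0738 + 0.8002 + 2.0961
Sum = 3.427

3.427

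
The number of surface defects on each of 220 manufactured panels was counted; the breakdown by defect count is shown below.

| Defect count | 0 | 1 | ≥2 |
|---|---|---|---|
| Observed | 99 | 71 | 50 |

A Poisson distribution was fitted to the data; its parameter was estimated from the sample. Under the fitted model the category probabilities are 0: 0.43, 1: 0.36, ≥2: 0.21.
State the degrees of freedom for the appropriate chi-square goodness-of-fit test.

1

There are k = 3 categories and 1 parameter estimated from the data, so df = 3 − 1 − 1 = 1.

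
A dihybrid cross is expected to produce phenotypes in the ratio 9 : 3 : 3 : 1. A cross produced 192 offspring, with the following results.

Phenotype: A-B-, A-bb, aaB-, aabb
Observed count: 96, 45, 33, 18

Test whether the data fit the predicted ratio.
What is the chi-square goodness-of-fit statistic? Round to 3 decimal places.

Ratio total = 16. Expected counts: 192×9/16 = 108, 192×3/16 = 36, 192×3/16 = 36, 192×1/16 = 12.
cat         O        E   (O−E)²/E
A-B-       96      108     1.3333
A-bb       45       36     2.2500
aaB-       33       36     0.2500
aabb       18       12     3.0000
Sum = 6.833

6.833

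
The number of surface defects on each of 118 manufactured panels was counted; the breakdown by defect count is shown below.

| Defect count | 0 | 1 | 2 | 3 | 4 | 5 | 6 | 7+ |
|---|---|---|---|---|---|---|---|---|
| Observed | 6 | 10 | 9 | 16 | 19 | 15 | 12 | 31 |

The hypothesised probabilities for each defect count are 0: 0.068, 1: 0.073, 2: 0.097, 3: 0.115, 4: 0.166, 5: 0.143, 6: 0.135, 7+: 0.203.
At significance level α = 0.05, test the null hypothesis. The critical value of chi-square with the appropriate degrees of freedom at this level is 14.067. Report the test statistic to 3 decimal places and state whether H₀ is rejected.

4.959; do not reject

Expected counts E_i = n·p_i: 118×0.068 = 8.024, 118×0.073 = 8.614, 118×0.097 = 11.446, 118×0.115 = 13.57, 118×0.166 = 19.588, 118×0.143 = 16.874, 118×0.135 = 15.93, 118×0.203 = 23.954.
cat         O        E   (O−E)²/E
0           6    8.024     0.5105
1          10    8.614     0.2230
2           9   11.446     0.5227
3          16    13.57     0.4351
4          19   19.588     0.0177
5          15   16.874     0.2081
6          12    15.93     0.9695
7+         31   23.954     2.0726
Sum = 4.959
df = 7. Since 4.959 < 14.067, we do not reject H₀.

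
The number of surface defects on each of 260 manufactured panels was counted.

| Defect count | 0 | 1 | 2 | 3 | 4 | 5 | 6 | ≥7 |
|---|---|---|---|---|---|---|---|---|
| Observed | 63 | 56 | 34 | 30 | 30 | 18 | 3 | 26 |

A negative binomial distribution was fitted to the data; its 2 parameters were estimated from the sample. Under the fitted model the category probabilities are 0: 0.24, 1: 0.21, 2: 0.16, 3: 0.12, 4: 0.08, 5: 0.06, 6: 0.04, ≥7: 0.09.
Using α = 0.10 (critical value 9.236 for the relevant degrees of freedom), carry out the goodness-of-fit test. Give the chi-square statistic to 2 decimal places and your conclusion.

11.47; reject

Expected counts E_i = n·p_i: 260×0.24 = 62.4, 260×0.21 = 54.6, 260×0.16 = 41.6, 260×0.12 = 31.2, 260×0.08 = 20.8, 260×0.06 = 15.6, 260×0.04 = 10.4, 260×0.09 = 23.4.
χ² = (63−62.4)²/62.4 + (56−54.6)²/54.6 + (34−41.6)²/41.6 + (30−31.2)²/31.2 + (30−20.8)²/20.8 + (18−15.6)²/15.6 + (3−10.4)²/10.4 + (26−23.4)²/23.4
   = 0.006 + 0.036 + 1.388 + 0.046 + 4.069 + 0.369 + 5.265 + 0.289
Sum = 11.47
df = 5. Since 11.47 > 9.236, we reject H₀.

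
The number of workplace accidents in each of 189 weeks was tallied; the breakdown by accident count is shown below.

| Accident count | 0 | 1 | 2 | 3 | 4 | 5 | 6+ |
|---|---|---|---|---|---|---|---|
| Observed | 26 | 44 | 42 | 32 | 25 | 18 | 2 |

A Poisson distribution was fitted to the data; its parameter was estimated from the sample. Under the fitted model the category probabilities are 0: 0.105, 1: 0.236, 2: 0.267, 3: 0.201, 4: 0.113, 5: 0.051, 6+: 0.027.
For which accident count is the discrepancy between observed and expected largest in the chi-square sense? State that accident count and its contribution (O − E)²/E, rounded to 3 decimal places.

5, 7.252

Expected counts E_i = n·p_i: 189×0.105 = 19.845, 189×0.236 = 44.604, 189×0.267 = 50.463, 189×0.201 = 37.989, 189×0.113 = 21.357, 189×0.051 = 9.639, 189×0.027 = 5.103.
χ² = (26−19.845)²/19.845 + (44−44.604)²/44.604 + (42−50.463)²/50.463 + (32−37.989)²/37.989 + (25−21.357)²/21.357 + (18−9.639)²/9.639 + (2−5.103)²/5.103
   = 1.9090 + 0.0082 + 1.4193 + 0.9442 + 0.6214 + 7.2524 + 1.8869
The largest term is for 5: 7.252.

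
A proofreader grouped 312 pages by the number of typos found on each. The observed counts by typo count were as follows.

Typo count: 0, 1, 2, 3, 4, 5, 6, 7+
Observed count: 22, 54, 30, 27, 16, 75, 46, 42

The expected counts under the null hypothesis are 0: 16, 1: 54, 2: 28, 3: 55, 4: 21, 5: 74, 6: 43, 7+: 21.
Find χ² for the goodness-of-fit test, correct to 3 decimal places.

0: (22 − 16)²/16 = 36/16 = 2.2500
1: (54 − 54)²/54 = 0/54 = 0.0000
2: (30 − 28)²/28 = 4/28 = 0.1429
3: (27 − 55)²/55 = 784/55 = 14.2545
4: (16 − 21)²/21 = 25/21 = 1.1905
5: (75 − 74)²/74 = 1/74 = 0.0135
6: (46 − 43)²/43 = 9/43 = 0.2093
7+: (42 − 21)²/21 = 441/21 = 21.0000
Sum = 39.061

39.061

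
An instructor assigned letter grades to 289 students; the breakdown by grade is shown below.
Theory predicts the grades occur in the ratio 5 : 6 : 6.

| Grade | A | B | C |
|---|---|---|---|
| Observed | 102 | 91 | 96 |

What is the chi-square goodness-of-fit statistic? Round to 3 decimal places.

Ratio total = 17. Expected counts: 289×5/17 = 85, 289×6/17 = 102, 289×6/17 = 102.
A: (102 − 85)²/85 = 289/85 = 3.4000
B: (91 − 102)²/102 = 121/102 = 1.1863
C: (96 − 102)²/102 = 36/102 = 0.3529
Sum = 4.939

4.939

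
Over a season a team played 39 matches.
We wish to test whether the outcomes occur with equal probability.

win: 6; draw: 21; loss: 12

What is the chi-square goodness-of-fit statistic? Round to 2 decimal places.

Expected count for each of the 3 categories: 39/3 = 13.
cat         O        E   (O−E)²/E
win         6       13      3.769
draw       21       13      4.923
loss       12       13      0.077
Sum = 8.77

8.77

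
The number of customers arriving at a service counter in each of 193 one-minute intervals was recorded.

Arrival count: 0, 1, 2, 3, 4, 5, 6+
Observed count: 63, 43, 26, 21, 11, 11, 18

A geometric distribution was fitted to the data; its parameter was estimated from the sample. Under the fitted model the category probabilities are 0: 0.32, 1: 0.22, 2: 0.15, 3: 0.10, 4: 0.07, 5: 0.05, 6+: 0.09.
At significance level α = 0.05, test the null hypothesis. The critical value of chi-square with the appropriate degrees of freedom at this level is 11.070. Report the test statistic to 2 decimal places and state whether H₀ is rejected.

Expected counts E_i = n·p_i: 193×0.32 = 61.76, 193×0.22 = 42.46, 193×0.15 = 28.95, 193×0.10 = 19.3, 193×0.07 = 13.51, 193×0.05 = 9.65, 193×0.09 = 17.37.
cat         O        E   (O−E)²/E
0          63    61.76      0.025
1          43    42.46      0.007
2          26    28.95      0.301
3          21     19.3      0.150
4          11    13.51      0.466
5          11     9.65      0.189
6+         18    17.37      0.023
Sum = 1.16
df = 5. Since 1.16 < 11.070, we do not reject H₀.

1.16; do not reject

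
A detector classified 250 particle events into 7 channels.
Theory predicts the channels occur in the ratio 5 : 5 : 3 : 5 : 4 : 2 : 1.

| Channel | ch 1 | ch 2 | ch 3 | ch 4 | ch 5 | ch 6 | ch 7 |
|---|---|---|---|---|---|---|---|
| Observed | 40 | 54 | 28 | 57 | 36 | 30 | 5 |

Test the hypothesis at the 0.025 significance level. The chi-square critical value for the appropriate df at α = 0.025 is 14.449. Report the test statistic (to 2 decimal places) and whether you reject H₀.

11.33; do not reject

Ratio total = 25. Expected counts: 250×5/25 = 50, 250×5/25 = 50, 250×3/25 = 30, 250×5/25 = 50, 250×4/25 = 40, 250×2/25 = 20, 250×1/25 = 10.
ch 1: (40 − 50)²/50 = 100/50 = 2.000
ch 2: (54 − 50)²/50 = 16/50 = 0.320
ch 3: (28 − 30)²/30 = 4/30 = 0.133
ch 4: (57 − 50)²/50 = 49/50 = 0.980
ch 5: (36 − 40)²/40 = 16/40 = 0.400
ch 6: (30 − 20)²/20 = 100/20 = 5.000
ch 7: (5 − 10)²/10 = 25/10 = 2.500
Sum = 11.33
df = 6. Since 11.33 < 14.449, we do not reject H₀.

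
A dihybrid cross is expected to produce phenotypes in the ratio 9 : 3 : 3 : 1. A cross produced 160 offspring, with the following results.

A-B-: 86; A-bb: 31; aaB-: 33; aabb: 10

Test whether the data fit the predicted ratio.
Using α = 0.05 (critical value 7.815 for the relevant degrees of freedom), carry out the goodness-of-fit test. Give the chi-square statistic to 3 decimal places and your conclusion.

0.511; do not reject

Ratio total = 16. Expected counts: 160×9/16 = 90, 160×3/16 = 30, 160×3/16 = 30, 160×1/16 = 10.
χ² = (86−90)²/90 + (31−30)²/30 + (33−30)²/30 + (10−10)²/10
   = 0.1778 + 0.0333 + 0.3000 + 0.0000
Sum = 0.511
df = 3. Since 0.511 < 7.815, we do not reject H₀.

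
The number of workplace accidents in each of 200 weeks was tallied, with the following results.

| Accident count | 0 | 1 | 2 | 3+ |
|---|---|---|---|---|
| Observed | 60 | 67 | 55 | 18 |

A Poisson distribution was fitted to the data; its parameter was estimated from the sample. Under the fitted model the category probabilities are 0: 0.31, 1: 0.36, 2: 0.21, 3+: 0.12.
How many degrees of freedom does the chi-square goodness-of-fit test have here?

2

There are k = 4 categories and 1 parameter estimated from the data, so df = 4 − 1 − 1 = 2.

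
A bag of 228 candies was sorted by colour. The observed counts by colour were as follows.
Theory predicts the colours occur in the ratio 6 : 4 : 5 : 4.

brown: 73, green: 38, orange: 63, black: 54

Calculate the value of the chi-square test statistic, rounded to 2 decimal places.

Ratio total = 19. Expected counts: 228×6/19 = 72, 228×4/19 = 48, 228×5/19 = 60, 228×4/19 = 48.
cat         O        E   (O−E)²/E
brown      73       72      0.014
green      38       48      2.083
orange     63       60      0.150
black      54       48      0.750
Sum = 3.00

3.00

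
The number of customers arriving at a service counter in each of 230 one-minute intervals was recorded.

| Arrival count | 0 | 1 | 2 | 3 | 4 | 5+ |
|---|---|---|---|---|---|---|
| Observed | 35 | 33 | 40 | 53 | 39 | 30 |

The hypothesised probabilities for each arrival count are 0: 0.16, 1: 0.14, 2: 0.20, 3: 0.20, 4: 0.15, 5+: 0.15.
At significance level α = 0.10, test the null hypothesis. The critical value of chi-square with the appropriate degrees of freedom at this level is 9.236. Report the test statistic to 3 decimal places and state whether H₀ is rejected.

Expected counts E_i = n·p_i: 230×0.16 = 36.8, 230×0.14 = 32.2, 230×0.20 = 46, 230×0.20 = 46, 230×0.15 = 34.5, 230×0.15 = 34.5.
χ² = (35−36.8)²/36.8 + (33−32.2)²/32.2 + (40−46)²/46 + (53−46)²/46 + (39−34.5)²/34.5 + (30−34.5)²/34.5
   = 0.0880 + 0.0199 + 0.7826 + 1.0652 + 0.5870 + 0.5870
Sum = 3.130
df = 5. Since 3.130 < 9.236, we do not reject H₀.

3.130; do not reject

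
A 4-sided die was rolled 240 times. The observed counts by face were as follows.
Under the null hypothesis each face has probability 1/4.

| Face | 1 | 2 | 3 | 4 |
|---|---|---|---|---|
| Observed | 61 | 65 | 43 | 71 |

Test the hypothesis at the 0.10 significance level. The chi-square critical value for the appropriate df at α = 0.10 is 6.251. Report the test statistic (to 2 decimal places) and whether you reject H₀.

7.27; reject

Expected count for each of the 4 categories: 240/4 = 60.
1: (61 − 60)²/60 = 1/60 = 0.017
2: (65 − 60)²/60 = 25/60 = 0.417
3: (43 − 60)²/60 = 289/60 = 4.817
4: (71 − 60)²/60 = 121/60 = 2.017
Sum = 7.27
df = 3. Since 7.27 > 6.251, we reject H₀.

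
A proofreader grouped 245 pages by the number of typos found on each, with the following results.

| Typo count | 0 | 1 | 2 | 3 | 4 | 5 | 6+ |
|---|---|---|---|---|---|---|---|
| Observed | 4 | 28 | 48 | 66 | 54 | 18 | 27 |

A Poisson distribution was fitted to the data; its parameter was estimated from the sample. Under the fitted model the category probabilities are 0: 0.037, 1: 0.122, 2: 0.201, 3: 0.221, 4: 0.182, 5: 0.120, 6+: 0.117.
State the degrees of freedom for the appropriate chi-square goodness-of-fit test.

5

There are k = 7 categories and 1 parameter estimated from the data, so df = 7 − 1 − 1 = 5.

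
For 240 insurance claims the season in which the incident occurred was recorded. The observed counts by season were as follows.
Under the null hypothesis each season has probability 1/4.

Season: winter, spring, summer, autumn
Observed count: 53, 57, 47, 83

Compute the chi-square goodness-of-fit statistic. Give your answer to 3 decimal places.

Under H₀ each category has probability 1/4, so each expected count is 240/4 = 60.
χ² = (53−60)²/60 + (57−60)²/60 + (47−60)²/60 + (83−60)²/60
   = 0.8167 + 0.1500 + 2.8167 + 8.8167
Sum = 12.600

12.600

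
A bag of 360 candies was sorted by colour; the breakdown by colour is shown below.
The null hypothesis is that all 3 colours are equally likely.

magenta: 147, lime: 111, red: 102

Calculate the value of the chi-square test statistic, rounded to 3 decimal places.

9.450

Expected count for each of the 3 categories: 360/3 = 120.
cat          O        E   (O−E)²/E
magenta    147      120     6.0750
lime       111      120     0.6750
red        102      120     2.7000
Sum = 9.450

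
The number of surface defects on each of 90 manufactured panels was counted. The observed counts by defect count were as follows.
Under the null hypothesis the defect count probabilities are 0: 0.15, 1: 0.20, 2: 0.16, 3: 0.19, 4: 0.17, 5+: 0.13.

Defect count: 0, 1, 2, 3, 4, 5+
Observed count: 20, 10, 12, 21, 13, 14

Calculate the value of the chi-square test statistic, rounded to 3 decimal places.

8.773

Expected counts E_i = n·p_i: 90×0.15 = 13.5, 90×0.20 = 18, 90×0.16 = 14.4, 90×0.19 = 17.1, 90×0.17 = 15.3, 90×0.13 = 11.7.
0: (20 − 13.5)²/13.5 = 42.25/13.5 = 3.1296
1: (10 − 18)²/18 = 64/18 = 3.5556
2: (12 − 14.4)²/14.4 = 5.76/14.4 = 0.4000
3: (21 − 17.1)²/17.1 = 15.21/17.1 = 0.8895
4: (13 − 15.3)²/15.3 = 5.29/15.3 = 0.3458
5+: (14 − 11.7)²/11.7 = 5.29/11.7 = 0.4521
Sum = 8.773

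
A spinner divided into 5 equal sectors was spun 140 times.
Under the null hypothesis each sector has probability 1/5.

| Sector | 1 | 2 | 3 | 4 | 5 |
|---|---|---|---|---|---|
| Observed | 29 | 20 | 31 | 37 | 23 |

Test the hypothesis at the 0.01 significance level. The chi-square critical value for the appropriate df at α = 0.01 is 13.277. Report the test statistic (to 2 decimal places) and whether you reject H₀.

Under H₀ each category has probability 1/5, so each expected count is 140/5 = 28.
χ² = (29−28)²/28 + (20−28)²/28 + (31−28)²/28 + (37−28)²/28 + (23−28)²/28
   = 0.036 + 2.286 + 0.321 + 2.893 + 0.893
Sum = 6.43
df = 4. Since 6.43 < 13.277, we do not reject H₀.

6.43; do not reject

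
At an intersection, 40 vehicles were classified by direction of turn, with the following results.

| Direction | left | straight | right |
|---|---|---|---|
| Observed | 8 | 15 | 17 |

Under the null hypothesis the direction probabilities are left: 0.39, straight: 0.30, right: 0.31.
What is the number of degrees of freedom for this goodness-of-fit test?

There are k = 3 categories and no parameters were estimated from the data, so df = 3 − 1 = 2.

2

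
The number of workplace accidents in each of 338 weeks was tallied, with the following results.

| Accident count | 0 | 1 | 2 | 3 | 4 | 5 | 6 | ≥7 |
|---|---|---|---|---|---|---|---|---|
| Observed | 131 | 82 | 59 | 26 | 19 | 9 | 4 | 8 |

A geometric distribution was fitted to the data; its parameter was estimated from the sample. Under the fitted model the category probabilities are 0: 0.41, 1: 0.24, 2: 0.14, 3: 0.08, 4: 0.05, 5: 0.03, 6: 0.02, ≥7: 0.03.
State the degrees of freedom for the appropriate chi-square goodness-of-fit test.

6

There are k = 8 categories and 1 parameter estimated from the data, so df = 8 − 1 − 1 = 6.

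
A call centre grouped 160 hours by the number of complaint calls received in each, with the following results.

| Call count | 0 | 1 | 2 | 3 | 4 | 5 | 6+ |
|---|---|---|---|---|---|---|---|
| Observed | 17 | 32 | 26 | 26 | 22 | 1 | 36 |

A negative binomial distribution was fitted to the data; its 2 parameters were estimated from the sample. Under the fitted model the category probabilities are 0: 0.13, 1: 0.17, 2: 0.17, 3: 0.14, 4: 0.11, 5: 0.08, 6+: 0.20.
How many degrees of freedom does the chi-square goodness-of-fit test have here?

4

There are k = 7 categories and 2 parameters estimated from the data, so df = 7 − 1 − 2 = 4.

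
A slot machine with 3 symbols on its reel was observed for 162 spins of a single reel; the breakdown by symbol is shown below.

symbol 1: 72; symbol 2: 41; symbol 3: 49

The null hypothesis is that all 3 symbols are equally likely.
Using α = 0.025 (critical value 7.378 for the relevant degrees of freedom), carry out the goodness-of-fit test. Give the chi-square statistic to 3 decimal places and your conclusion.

9.593; reject

Under H₀ each category has probability 1/3, so each expected count is 162/3 = 54.
χ² = (72−54)²/54 + (41−54)²/54 + (49−54)²/54
   = 6.0000 + 3.1296 + 0.4630
Sum = 9.593
df = 2. Since 9.593 > 7.378, we reject H₀.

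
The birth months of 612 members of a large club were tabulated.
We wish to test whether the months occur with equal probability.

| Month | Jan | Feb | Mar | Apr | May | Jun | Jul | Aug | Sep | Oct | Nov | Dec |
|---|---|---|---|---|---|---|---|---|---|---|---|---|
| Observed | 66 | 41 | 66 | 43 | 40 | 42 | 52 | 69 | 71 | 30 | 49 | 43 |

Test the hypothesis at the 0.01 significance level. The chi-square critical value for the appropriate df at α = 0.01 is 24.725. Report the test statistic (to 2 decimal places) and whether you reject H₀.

Expected count for each of the 12 categories: 612/12 = 51.
Jan: (66 − 51)²/51 = 225/51 = 4.412
Feb: (41 − 51)²/51 = 100/51 = 1.961
Mar: (66 − 51)²/51 = 225/51 = 4.412
Apr: (43 − 51)²/51 = 64/51 = 1.255
May: (40 − 51)²/51 = 121/51 = 2.373
Jun: (42 − 51)²/51 = 81/51 = 1.588
Jul: (52 − 51)²/51 = 1/51 = 0.020
Aug: (69 − 51)²/51 = 324/51 = 6.353
Sep: (71 − 51)²/51 = 400/51 = 7.843
Oct: (30 − 51)²/51 = 441/51 = 8.647
Nov: (49 − 51)²/51 = 4/51 = 0.078
Dec: (43 − 51)²/51 = 64/51 = 1.255
Sum = 40.20
df = 11. Since 40.20 > 24.725, we reject H₀.

40.20; reject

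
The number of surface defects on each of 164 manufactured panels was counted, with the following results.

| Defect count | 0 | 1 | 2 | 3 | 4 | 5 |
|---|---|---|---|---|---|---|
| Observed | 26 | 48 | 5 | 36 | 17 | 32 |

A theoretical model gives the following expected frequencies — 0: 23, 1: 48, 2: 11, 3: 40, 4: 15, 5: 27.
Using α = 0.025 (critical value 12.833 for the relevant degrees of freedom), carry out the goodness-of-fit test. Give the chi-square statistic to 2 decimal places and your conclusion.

cat         O        E   (O−E)²/E
0          26       23      0.391
1          48       48      0.000
2           5       11      3.273
3          36       40      0.400
4          17       15      0.267
5          32       27      0.926
Sum = 5.26
df = 5. Since 5.26 < 12.833, we do not reject H₀.

5.26; do not reject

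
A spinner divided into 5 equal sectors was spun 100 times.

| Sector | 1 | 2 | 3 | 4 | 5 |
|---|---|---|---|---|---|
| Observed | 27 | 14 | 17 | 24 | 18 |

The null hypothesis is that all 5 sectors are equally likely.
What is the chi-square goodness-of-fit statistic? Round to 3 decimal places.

5.700

Under H₀ each category has probability 1/5, so each expected count is 100/5 = 20.
cat         O        E   (O−E)²/E
1          27       20     2.4500
2          14       20     1.8000
3          17       20     0.4500
4          24       20     0.8000
5          18       20     0.2000
Sum = 5.700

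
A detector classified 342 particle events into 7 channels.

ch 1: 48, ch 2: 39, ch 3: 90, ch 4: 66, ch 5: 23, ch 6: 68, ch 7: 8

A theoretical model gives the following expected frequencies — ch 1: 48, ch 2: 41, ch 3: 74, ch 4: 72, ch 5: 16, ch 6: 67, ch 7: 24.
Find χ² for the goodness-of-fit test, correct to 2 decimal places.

17.80

cat         O        E   (O−E)²/E
ch 1       48       48      0.000
ch 2       39       41      0.098
ch 3       90       74      3.459
ch 4       66       72      0.500
ch 5       23       16      3.063
ch 6       68       67      0.015
ch 7        8       24     10.667
Sum = 17.80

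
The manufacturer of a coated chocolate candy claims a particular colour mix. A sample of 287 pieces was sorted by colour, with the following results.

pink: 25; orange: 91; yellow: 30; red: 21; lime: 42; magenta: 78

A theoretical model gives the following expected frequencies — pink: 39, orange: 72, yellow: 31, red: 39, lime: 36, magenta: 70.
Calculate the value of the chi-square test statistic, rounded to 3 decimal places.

20.294

pink: (25 − 39)²/39 = 196/39 = 5.0256
orange: (91 − 72)²/72 = 361/72 = 5.0139
yellow: (30 − 31)²/31 = 1/31 = 0.0323
red: (21 − 39)²/39 = 324/39 = 8.3077
lime: (42 − 36)²/36 = 36/36 = 1.0000
magenta: (78 − 70)²/70 = 64/70 = 0.9143
Sum = 20.294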